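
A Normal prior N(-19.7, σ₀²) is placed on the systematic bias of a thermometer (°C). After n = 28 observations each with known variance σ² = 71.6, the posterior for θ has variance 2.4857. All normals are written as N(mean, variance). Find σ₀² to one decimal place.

For the Normal–Normal model with known σ², precisions add: τ_n = τ₀ + n/σ².
So 1/σ₀² = 1/2.4857 − 28/71.6 = 0.402301 − 0.391061 = 0.011240.
Hence σ₀² = 1/0.011240 ≈ 89.0.

σ₀² = 89.0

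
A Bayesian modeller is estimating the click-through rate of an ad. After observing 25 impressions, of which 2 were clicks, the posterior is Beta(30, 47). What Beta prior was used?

Beta(28, 24)

Under Beta–binomial conjugacy the posterior parameters are (a+s, b+f).
So a = 30 − 2 = 28 and b = 47 − 23 = 24.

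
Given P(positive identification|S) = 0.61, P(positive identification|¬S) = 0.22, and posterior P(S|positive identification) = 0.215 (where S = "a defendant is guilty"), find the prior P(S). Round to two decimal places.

In odds form, posterior odds = prior odds × likelihood ratio, so prior odds = posterior odds ÷ LR.
Posterior odds = 0.215/(1−0.215) = 0.2739. LR = 0.61/0.22 = 2.7727.
Prior odds = 0.2739/2.7727 = 0.0988, so P(S) = 0.0988/(1+0.0988) ≈ 0.09.

P(S) = 0.09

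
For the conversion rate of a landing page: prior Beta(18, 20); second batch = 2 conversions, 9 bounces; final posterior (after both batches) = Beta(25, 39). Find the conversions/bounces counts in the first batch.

Because Beta–binomial updating is additive in the counts, the combined data contributed (α_post−α_prior, β_post−β_prior) successes and failures.
Total across both batches: 25−18=7 conversions, 39−20=19 bounces.
Subtract the second batch: 7−2=5 conversions and 19−9=10 bounces.

5 conversions and 10 bounces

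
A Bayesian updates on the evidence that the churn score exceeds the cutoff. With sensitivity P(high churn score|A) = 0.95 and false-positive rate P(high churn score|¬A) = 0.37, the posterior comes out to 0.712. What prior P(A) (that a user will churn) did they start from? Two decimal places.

P(A) = 0.49

Bayes' rule in odds form gives O(A|E) = O(A)·[P(E|A)/P(E|¬A)], hence O(A) = O(A|E)/LR.
Posterior odds = 0.712/(1−0.712) = 2.4722. LR = 0.95/0.37 = 2.5676.
Prior odds = 2.4722/2.5676 = 0.9628, so P(A) = 0.9628/(1+0.9628) ≈ 0.49.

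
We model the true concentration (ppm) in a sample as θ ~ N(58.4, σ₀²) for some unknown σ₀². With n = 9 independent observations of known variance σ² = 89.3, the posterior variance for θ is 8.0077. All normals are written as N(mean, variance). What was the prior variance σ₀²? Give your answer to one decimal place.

σ₀² = 41.5

Posterior precision equals prior precision plus data precision: 1/σ_n² = 1/σ₀² + n/σ².
So 1/σ₀² = 1/8.0077 − 9/89.3 = 0.124880 − 0.100784 = 0.024096.
Hence σ₀² = 1/0.024096 ≈ 41.5.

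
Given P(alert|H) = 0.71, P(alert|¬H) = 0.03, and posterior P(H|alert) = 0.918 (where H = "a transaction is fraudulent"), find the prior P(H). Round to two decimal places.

P(H) = 0.32

Bayes' rule in odds form gives O(H|E) = O(H)·[P(E|H)/P(E|¬H)], hence O(H) = O(H|E)/LR.
Posterior odds = 0.918/(1−0.918) = 11.1951. LR = 0.71/0.03 = 23.6667.
Prior odds = 11.1951/23.6667 = 0.4730, so P(H) = 0.4730/(1+0.4730) ≈ 0.32.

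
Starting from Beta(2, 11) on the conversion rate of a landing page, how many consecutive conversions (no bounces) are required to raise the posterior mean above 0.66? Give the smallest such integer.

After k conversions and 0 bounces the posterior is Beta(2+k, 11), with mean (2+k)/(2+11+k).
Set (2+k)/(13+k) > 0.66 and solve: k > (0.66·13 − 2)/(1 − 0.66) = 19.353.
The smallest integer exceeding 19.353 is 20.

k = 20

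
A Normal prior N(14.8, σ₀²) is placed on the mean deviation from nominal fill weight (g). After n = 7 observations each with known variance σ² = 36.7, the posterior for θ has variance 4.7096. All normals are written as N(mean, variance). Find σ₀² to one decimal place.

σ₀² = 46.3

Posterior precision equals prior precision plus data precision: 1/σ_n² = 1/σ₀² + n/σ².
So 1/σ₀² = 1/4.7096 − 7/36.7 = 0.212332 − 0.190736 = 0.021596.
Hence σ₀² = 1/0.021596 ≈ 46.3.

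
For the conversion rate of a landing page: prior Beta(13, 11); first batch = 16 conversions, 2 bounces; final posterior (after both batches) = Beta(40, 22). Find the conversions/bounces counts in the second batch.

11 conversions and 9 bounces

Sequential conjugate updates are equivalent to a single update on the pooled data, so total successes = posterior α − prior α and total failures = posterior β − prior β.
Total across both batches: 40−13=27 conversions, 22−11=11 bounces.
Subtract the first batch: 27−16=11 conversions and 11−2=9 bounces.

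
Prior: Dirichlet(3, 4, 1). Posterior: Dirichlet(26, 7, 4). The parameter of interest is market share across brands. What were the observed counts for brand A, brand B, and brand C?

For a Dirichlet(α) prior with multinomial counts c, the posterior is Dirichlet(α + c) componentwise.
Counts are posterior − prior componentwise: 26−3=23, 7−4=3, 4−1=3.

counts (23, 3, 3)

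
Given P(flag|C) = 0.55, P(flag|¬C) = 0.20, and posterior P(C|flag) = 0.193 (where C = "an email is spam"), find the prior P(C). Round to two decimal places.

P(C) = 0.08

Bayes' rule in odds form gives O(C|E) = O(C)·[P(E|C)/P(E|¬C)], hence O(C) = O(C|E)/LR.
Posterior odds = 0.193/(1−0.193) = 0.2392. LR = 0.55/0.20 = 2.7500.
Prior odds = 0.2392/2.7500 = 0.0870, so P(C) = 0.0870/(1+0.0870) ≈ 0.08.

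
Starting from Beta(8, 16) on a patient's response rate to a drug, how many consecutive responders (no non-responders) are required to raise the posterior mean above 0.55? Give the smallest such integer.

k = 12

After k responders and 0 non-responders the posterior is Beta(8+k, 16), with mean (8+k)/(8+16+k).
Set (8+k)/(24+k) > 0.55 and solve: k > (0.55·24 − 8)/(1 − 0.55) = 11.556.
The smallest integer exceeding 11.556 is 12.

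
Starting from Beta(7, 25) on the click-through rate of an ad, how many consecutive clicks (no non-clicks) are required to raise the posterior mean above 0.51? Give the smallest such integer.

After k clicks and 0 non-clicks the posterior is Beta(7+k, 25), with mean (7+k)/(7+25+k).
Set (7+k)/(32+k) > 0.51 and solve: k > (0.51·32 − 7)/(1 − 0.51) = 19.020.
The smallest integer exceeding 19.020 is 20.

k = 20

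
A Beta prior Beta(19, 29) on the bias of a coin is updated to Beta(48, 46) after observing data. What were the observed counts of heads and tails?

Beta is conjugate to the binomial likelihood: posterior = Beta(a+s, b+f).
Match parameters: s=48−19=29, f=46−29=17.

29 heads and 17 tails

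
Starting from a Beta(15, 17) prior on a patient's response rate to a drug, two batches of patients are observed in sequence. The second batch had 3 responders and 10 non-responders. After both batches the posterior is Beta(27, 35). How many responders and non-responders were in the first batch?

9 responders and 8 non-responders

Sequential conjugate updates are equivalent to a single update on the pooled data, so total successes = posterior α − prior α and total failures = posterior β − prior β.
Total across both batches: 27−15=12 responders, 35−17=18 non-responders.
Subtract the second batch: 12−3=9 responders and 18−10=8 non-responders.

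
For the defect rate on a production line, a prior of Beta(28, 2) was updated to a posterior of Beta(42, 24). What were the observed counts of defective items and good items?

14 defective items and 22 good items

Beta is conjugate to the binomial likelihood: posterior = Beta(α+s, β+f).
Match parameters: s=42−28=14, f=24−2=22.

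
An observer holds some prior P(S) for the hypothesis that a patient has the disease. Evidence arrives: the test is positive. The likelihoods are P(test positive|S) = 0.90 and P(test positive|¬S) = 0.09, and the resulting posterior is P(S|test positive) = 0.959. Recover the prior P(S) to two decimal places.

P(S) = 0.70

In odds form, posterior odds = prior odds × likelihood ratio, so prior odds = posterior odds ÷ LR.
Posterior odds = 0.959/(1−0.959) = 23.3902. LR = 0.90/0.09 = 10.0000.
Prior odds = 23.3902/10.0000 = 2.3390, so P(S) = 2.3390/(1+2.3390) ≈ 0.70.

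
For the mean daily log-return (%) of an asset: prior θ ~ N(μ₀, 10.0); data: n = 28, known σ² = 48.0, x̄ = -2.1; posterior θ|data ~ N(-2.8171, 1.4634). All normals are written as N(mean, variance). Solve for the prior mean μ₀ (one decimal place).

μ₀ = -7.0

With known observation variance, the Normal–Normal posterior has precision τ_n = τ₀ + n/σ² and mean μ_n = (τ₀μ₀ + (n/σ²)x̄)/τ_n.
Here τ₀ = 1/10.0 = 0.100000 and τ_data = 28/48.0 = 0.583333, so τ_n = 0.683333.
Rearranging for μ₀: μ₀ = (μ_n·τ_n − τ_data·x̄)/τ₀ = (-2.8171·0.683333 − 0.583333·-2.1) / 0.100000 = -0.700018/0.100000 ≈ -7.0.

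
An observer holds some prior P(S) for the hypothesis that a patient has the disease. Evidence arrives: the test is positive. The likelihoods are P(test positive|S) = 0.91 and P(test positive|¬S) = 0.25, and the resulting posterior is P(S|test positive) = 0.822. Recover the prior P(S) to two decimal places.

P(S) = 0.56

Bayes' rule in odds form gives O(S|E) = O(S)·[P(E|S)/P(E|¬S)], hence O(S) = O(S|E)/LR.
Posterior odds = 0.822/(1−0.822) = 4.6180. LR = 0.91/0.25 = 3.6400.
Prior odds = 4.6180/3.6400 = 1.2687, so P(S) = 1.2687/(1+1.2687) ≈ 0.56.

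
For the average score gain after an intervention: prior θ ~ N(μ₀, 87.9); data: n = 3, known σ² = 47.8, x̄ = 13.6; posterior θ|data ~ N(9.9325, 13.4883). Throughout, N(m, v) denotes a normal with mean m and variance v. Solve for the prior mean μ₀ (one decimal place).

μ₀ = -10.3

The posterior mean is a precision-weighted average: μ_n = (τ₀μ₀ + τ_data·x̄)/(τ₀+τ_data), with τ₀=1/σ₀² and τ_data=n/σ².
Here τ₀ = 1/87.9 = 0.011377 and τ_data = 3/47.8 = 0.062762, so τ_n = 0.074139.
Rearranging for μ₀: μ₀ = (μ_n·τ_n − τ_data·x̄)/τ₀ = (9.9325·0.074139 − 0.062762·13.6) / 0.011377 = -0.117178/0.011377 ≈ -10.3.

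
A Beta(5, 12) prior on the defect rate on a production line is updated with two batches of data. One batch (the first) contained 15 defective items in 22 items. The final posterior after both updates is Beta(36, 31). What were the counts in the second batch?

16 defective items and 12 good items

Because Beta–binomial updating is additive in the counts, the combined data contributed (α_post−α_prior, β_post−β_prior) successes and failures.
Total across both batches: 36−5=31 defective items, 31−12=19 good items.
Subtract the first batch: 31−15=16 defective items and 19−7=12 good items.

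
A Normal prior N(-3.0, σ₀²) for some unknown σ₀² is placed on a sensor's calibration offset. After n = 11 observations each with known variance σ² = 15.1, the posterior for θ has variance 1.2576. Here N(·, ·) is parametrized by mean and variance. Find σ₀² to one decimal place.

Posterior precision equals prior precision plus data precision: 1/σ_n² = 1/σ₀² + n/σ².
So 1/σ₀² = 1/1.2576 − 11/15.1 = 0.795165 − 0.728477 = 0.066688.
Hence σ₀² = 1/0.066688 ≈ 15.0.

σ₀² = 15.0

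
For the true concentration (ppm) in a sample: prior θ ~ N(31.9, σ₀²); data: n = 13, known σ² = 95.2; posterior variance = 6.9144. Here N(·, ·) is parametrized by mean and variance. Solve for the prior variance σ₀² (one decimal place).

σ₀² = 123.9

Posterior precision equals prior precision plus data precision: 1/σ_n² = 1/σ₀² + n/σ².
So 1/σ₀² = 1/6.9144 − 13/95.2 = 0.144626 − 0.136555 = 0.008071.
Hence σ₀² = 1/0.008071 ≈ 123.9.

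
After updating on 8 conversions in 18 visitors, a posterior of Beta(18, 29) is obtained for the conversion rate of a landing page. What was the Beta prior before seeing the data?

Beta(10, 19)

Beta is conjugate to the binomial likelihood: posterior = Beta(a+s, b+f).
Subtract the data counts: 18−8=10, 29−10=19.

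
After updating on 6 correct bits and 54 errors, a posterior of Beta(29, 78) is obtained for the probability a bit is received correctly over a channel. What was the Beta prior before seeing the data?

Beta(23, 24)

A Beta(a, b) prior with s successes and f failures in binomial data gives a Beta(a+s, b+f) posterior.
So a = 29 − 6 = 23 and b = 78 − 54 = 24.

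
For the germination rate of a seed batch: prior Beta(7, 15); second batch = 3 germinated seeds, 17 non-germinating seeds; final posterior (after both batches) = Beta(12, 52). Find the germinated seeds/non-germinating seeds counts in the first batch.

Because Beta–binomial updating is additive in the counts, the combined data contributed (α_post−α_prior, β_post−β_prior) successes and failures.
Total across both batches: 12−7=5 germinated seeds, 52−15=37 non-germinating seeds.
Subtract the second batch: 5−3=2 germinated seeds and 37−17=20 non-germinating seeds.

2 germinated seeds and 20 non-germinating seeds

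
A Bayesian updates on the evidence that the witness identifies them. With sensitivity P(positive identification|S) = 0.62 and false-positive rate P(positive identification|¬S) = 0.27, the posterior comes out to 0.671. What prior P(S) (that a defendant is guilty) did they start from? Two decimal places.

P(S) = 0.47

Bayes' rule in odds form gives O(S|E) = O(S)·[P(E|S)/P(E|¬S)], hence O(S) = O(S|E)/LR.
Posterior odds = 0.671/(1−0.671) = 2.0395. LR = 0.62/0.27 = 2.2963.
Prior odds = 2.0395/2.2963 = 0.8882, so P(S) = 0.8882/(1+0.8882) ≈ 0.47.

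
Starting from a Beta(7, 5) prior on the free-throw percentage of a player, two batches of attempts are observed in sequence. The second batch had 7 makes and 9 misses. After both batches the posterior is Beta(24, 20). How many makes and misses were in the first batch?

Sequential conjugate updates are equivalent to a single update on the pooled data, so total successes = posterior α − prior α and total failures = posterior β − prior β.
Total across both batches: 24−7=17 makes, 20−5=15 misses.
Subtract the second batch: 17−7=10 makes and 15−9=6 misses.

10 makes and 6 misses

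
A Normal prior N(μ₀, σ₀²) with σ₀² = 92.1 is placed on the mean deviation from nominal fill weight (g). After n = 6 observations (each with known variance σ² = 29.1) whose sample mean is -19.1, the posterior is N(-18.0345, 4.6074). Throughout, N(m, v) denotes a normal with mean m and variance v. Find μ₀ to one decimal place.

The posterior mean is a precision-weighted average: μ_n = (τ₀μ₀ + τ_data·x̄)/(τ₀+τ_data), with τ₀=1/σ₀² and τ_data=n/σ².
Here τ₀ = 1/92.1 = 0.010858 and τ_data = 6/29.1 = 0.206186, so τ_n = 0.217044.
Rearranging for μ₀: μ₀ = (μ_n·τ_n − τ_data·x̄)/τ₀ = (-18.0345·0.217044 − 0.206186·-19.1) / 0.010858 = 0.023873/0.010858 ≈ 2.2.

μ₀ = 2.2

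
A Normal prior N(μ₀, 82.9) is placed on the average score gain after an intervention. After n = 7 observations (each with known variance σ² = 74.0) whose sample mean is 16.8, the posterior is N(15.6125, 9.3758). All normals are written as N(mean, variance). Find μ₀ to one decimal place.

The posterior mean is a precision-weighted average: μ_n = (τ₀μ₀ + τ_data·x̄)/(τ₀+τ_data), with τ₀=1/σ₀² and τ_data=n/σ².
Here τ₀ = 1/82.9 = 0.012063 and τ_data = 7/74.0 = 0.094595, so τ_n = 0.106658.
Rearranging for μ₀: μ₀ = (μ_n·τ_n − τ_data·x̄)/τ₀ = (15.6125·0.106658 − 0.094595·16.8) / 0.012063 = 0.076002/0.012063 ≈ 6.3.

μ₀ = 6.3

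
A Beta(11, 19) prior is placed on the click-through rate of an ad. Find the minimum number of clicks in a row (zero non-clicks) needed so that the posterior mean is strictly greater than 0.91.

k = 182

After k clicks and 0 non-clicks the posterior is Beta(11+k, 19), with mean (11+k)/(11+19+k).
Set (11+k)/(30+k) > 0.91 and solve: k > (0.91·30 − 11)/(1 − 0.91) = 181.111.
The smallest integer exceeding 181.111 is 182, and checking k=182: (193)/(212) = 0.9104 > 0.91.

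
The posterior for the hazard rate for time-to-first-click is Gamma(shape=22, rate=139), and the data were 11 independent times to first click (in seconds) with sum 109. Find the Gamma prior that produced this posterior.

Gamma(shape=11, rate=30)

Gamma–exponential conjugacy: posterior shape = α + n, posterior rate = β + Σtᵢ.
So α = 22 − 11 = 11 and β = 139 − 109 = 30.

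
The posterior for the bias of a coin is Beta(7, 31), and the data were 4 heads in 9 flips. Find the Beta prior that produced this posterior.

Beta(3, 26)

A Beta(α, β) prior with s successes and f failures in binomial data gives a Beta(α+s, β+f) posterior.
Subtract the data counts: 7−4=3, 31−5=26.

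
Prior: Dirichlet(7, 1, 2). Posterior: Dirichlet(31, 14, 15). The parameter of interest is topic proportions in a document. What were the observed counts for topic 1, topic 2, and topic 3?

counts (24, 13, 13)

For a Dirichlet(α) prior with multinomial counts c, the posterior is Dirichlet(α + c) componentwise.
Counts are posterior − prior componentwise: 31−7=24, 14−1=13, 15−2=13.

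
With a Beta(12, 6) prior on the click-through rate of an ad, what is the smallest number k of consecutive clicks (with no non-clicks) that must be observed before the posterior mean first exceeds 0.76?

k = 8

After k clicks and 0 non-clicks the posterior is Beta(12+k, 6), with mean (12+k)/(12+6+k).
Set (12+k)/(18+k) > 0.76 and solve: k > (0.76·18 − 12)/(1 − 0.76) = 7.000.
The smallest integer exceeding 7.000 is 8.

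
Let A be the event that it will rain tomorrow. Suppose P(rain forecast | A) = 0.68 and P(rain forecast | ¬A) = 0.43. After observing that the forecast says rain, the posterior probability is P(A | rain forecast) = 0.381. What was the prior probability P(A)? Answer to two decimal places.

P(A) = 0.28

Bayes' rule in odds form gives O(A|E) = O(A)·[P(E|A)/P(E|¬A)], hence O(A) = O(A|E)/LR.
Posterior odds = 0.381/(1−0.381) = 0.6155. LR = 0.68/0.43 = 1.5814.
Prior odds = 0.6155/1.5814 = 0.3892, so P(A) = 0.3892/(1+0.3892) ≈ 0.28.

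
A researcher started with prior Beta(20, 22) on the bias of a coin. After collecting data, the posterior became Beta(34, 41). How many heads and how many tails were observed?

Under Beta–binomial conjugacy the posterior parameters are (α+s, β+f).
Match parameters: s=34−20=14, f=41−22=19.

14 heads and 19 tails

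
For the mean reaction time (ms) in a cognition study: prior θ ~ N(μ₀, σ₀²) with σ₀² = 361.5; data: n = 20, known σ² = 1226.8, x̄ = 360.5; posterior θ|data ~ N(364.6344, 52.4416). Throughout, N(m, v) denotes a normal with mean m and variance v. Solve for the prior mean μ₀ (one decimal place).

μ₀ = 389.0

The posterior mean is a precision-weighted average: μ_n = (τ₀μ₀ + τ_data·x̄)/(τ₀+τ_data), with τ₀=1/σ₀² and τ_data=n/σ².
Here τ₀ = 1/361.5 = 0.002766 and τ_data = 20/1226.8 = 0.016303, so τ_n = 0.019069.
Rearranging for μ₀: μ₀ = (μ_n·τ_n − τ_data·x̄)/τ₀ = (364.6344·0.019069 − 0.016303·360.5) / 0.002766 = 1.075982/0.002766 ≈ 389.0.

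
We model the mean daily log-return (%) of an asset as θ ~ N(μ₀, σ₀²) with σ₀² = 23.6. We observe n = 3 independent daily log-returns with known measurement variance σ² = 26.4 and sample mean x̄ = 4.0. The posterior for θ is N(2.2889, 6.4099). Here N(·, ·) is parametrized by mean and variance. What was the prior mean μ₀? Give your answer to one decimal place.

The posterior mean is a precision-weighted average: μ_n = (τ₀μ₀ + τ_data·x̄)/(τ₀+τ_data), with τ₀=1/σ₀² and τ_data=n/σ².
Here τ₀ = 1/23.6 = 0.042373 and τ_data = 3/26.4 = 0.113636, so τ_n = 0.156009.
Rearranging for μ₀: μ₀ = (μ_n·τ_n − τ_data·x̄)/τ₀ = (2.2889·0.156009 − 0.113636·4.0) / 0.042373 = -0.097455/0.042373 ≈ -2.3.

μ₀ = -2.3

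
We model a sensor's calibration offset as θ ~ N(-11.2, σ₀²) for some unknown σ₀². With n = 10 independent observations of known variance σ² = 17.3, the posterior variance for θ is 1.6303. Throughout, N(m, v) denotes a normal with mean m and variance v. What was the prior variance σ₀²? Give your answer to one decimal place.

For the Normal–Normal model with known σ², precisions add: τ_n = τ₀ + n/σ².
So 1/σ₀² = 1/1.6303 − 10/17.3 = 0.613384 − 0.578035 = 0.035349.
Hence σ₀² = 1/0.035349 ≈ 28.3.

σ₀² = 28.3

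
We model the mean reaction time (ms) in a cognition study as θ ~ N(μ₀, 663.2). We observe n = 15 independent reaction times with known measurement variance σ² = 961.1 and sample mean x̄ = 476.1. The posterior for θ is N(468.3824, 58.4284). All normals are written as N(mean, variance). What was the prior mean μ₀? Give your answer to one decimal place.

With known observation variance, the Normal–Normal posterior has precision τ_n = τ₀ + n/σ² and mean μ_n = (τ₀μ₀ + (n/σ²)x̄)/τ_n.
Here τ₀ = 1/663.2 = 0.001508 and τ_data = 15/961.1 = 0.015607, so τ_n = 0.017115.
Rearranging for μ₀: μ₀ = (μ_n·τ_n − τ_data·x̄)/τ₀ = (468.3824·0.017115 − 0.015607·476.1) / 0.001508 = 0.585872/0.001508 ≈ 388.5.

μ₀ = 388.5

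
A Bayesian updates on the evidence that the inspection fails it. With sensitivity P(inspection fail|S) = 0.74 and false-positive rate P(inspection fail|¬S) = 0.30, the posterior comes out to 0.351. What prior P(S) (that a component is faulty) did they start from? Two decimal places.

Bayes' rule in odds form gives O(S|E) = O(S)·[P(E|S)/P(E|¬S)], hence O(S) = O(S|E)/LR.
Posterior odds = 0.351/(1−0.351) = 0.5408. LR = 0.74/0.30 = 2.4667.
Prior odds = 0.5408/2.4667 = 0.2192, so P(S) = 0.2192/(1+0.2192) ≈ 0.18.

P(S) = 0.18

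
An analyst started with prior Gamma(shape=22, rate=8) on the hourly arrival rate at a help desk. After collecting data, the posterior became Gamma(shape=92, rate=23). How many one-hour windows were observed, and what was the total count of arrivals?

Gamma–Poisson conjugacy: posterior shape = α + Σxᵢ, posterior rate = β + n.
Matching: Σxᵢ = 92 − 22 = 70 and n = 23 − 8 = 15.

n = 15 one-hour windows with total 70 arrivals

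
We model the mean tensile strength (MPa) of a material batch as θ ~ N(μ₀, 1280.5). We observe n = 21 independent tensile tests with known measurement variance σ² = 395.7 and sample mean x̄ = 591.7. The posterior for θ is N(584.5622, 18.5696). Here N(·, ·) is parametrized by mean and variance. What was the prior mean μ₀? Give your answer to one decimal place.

μ₀ = 99.5

With known observation variance, the Normal–Normal posterior has precision τ_n = τ₀ + n/σ² and mean μ_n = (τ₀μ₀ + (n/σ²)x̄)/τ_n.
Here τ₀ = 1/1280.5 = 0.000781 and τ_data = 21/395.7 = 0.053071, so τ_n = 0.053852.
Rearranging for μ₀: μ₀ = (μ_n·τ_n − τ_data·x̄)/τ₀ = (584.5622·0.053852 − 0.053071·591.7) / 0.000781 = 0.077733/0.000781 ≈ 99.5.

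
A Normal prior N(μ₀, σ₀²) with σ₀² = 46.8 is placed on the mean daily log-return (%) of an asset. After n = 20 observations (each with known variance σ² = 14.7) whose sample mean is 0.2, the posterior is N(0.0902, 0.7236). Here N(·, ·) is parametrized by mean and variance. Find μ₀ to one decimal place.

The posterior mean is a precision-weighted average: μ_n = (τ₀μ₀ + τ_data·x̄)/(τ₀+τ_data), with τ₀=1/σ₀² and τ_data=n/σ².
Here τ₀ = 1/46.8 = 0.021368 and τ_data = 20/14.7 = 1.360544, so τ_n = 1.381912.
Rearranging for μ₀: μ₀ = (μ_n·τ_n − τ_data·x̄)/τ₀ = (0.0902·1.381912 − 1.360544·0.2) / 0.021368 = -0.147460/0.021368 ≈ -6.9.

μ₀ = -6.9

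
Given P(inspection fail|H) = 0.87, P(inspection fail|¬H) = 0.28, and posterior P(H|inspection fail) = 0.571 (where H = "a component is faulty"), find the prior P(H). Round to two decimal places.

P(H) = 0.30

In odds form, posterior odds = prior odds × likelihood ratio, so prior odds = posterior odds ÷ LR.
Posterior odds = 0.571/(1−0.571) = 1.3310. LR = 0.87/0.28 = 3.1071.
Prior odds = 1.3310/3.1071 = 0.4284, so P(H) = 0.4284/(1+0.4284) ≈ 0.30.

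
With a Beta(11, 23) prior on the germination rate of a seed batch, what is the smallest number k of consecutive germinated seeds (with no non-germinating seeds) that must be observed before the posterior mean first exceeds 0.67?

k = 36

After k germinated seeds and 0 non-germinating seeds the posterior is Beta(11+k, 23), with mean (11+k)/(11+23+k).
Set (11+k)/(34+k) > 0.67 and solve: k > (0.67·34 − 11)/(1 − 0.67) = 35.697.
The smallest integer exceeding 35.697 is 36.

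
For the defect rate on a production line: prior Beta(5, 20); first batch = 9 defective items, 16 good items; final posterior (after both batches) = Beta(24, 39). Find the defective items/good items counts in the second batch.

Sequential conjugate updates are equivalent to a single update on the pooled data, so total successes = posterior α − prior α and total failures = posterior β − prior β.
Total across both batches: 24−5=19 defective items, 39−20=19 good items.
Subtract the first batch: 19−9=10 defective items and 19−16=3 good items.

10 defective items and 3 good items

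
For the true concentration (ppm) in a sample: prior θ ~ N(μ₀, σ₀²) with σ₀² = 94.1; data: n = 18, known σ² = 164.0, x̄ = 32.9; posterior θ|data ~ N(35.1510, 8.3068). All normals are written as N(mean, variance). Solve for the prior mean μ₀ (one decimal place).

With known observation variance, the Normal–Normal posterior has precision τ_n = τ₀ + n/σ² and mean μ_n = (τ₀μ₀ + (n/σ²)x̄)/τ_n.
Here τ₀ = 1/94.1 = 0.010627 and τ_data = 18/164.0 = 0.109756, so τ_n = 0.120383.
Rearranging for μ₀: μ₀ = (μ_n·τ_n − τ_data·x̄)/τ₀ = (35.1510·0.120383 − 0.109756·32.9) / 0.010627 = 0.620610/0.010627 ≈ 58.4.

μ₀ = 58.4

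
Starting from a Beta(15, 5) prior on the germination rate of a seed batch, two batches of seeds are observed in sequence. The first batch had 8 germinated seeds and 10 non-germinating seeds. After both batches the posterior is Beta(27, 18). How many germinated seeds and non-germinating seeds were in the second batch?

Sequential conjugate updates are equivalent to a single update on the pooled data, so total successes = posterior α − prior α and total failures = posterior β − prior β.
Total across both batches: 27−15=12 germinated seeds, 18−5=13 non-germinating seeds.
Subtract the first batch: 12−8=4 germinated seeds and 13−10=3 non-germinating seeds.

4 germinated seeds and 3 non-germinating seeds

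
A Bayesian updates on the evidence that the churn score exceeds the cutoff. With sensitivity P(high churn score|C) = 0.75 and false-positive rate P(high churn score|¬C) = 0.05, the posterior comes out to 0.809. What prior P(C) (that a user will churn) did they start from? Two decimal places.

In odds form, posterior odds = prior odds × likelihood ratio, so prior odds = posterior odds ÷ LR.
Posterior odds = 0.809/(1−0.809) = 4.2356. LR = 0.75/0.05 = 15.0000.
Prior odds = 4.2356/15.0000 = 0.2824, so P(C) = 0.2824/(1+0.2824) ≈ 0.22.

P(C) = 0.22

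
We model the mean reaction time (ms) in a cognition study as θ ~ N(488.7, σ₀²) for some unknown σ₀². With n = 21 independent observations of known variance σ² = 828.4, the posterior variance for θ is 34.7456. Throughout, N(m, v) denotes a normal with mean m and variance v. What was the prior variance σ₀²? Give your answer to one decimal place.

For the Normal–Normal model with known σ², precisions add: τ_n = τ₀ + n/σ².
So 1/σ₀² = 1/34.7456 − 21/828.4 = 0.028781 − 0.025350 = 0.003431.
Hence σ₀² = 1/0.003431 ≈ 291.5.

σ₀² = 291.5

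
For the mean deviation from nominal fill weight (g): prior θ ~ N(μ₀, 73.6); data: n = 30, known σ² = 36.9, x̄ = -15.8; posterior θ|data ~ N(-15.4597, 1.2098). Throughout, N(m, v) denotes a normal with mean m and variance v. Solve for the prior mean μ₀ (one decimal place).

With known observation variance, the Normal–Normal posterior has precision τ_n = τ₀ + n/σ² and mean μ_n = (τ₀μ₀ + (n/σ²)x̄)/τ_n.
Here τ₀ = 1/73.6 = 0.013587 and τ_data = 30/36.9 = 0.813008, so τ_n = 0.826595.
Rearranging for μ₀: μ₀ = (μ_n·τ_n − τ_data·x̄)/τ₀ = (-15.4597·0.826595 − 0.813008·-15.8) / 0.013587 = 0.066616/0.013587 ≈ 4.9.

μ₀ = 4.9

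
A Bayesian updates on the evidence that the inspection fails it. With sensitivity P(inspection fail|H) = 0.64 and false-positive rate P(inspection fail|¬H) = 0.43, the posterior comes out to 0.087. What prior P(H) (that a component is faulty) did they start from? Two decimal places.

Bayes' rule in odds form gives O(H|E) = O(H)·[P(E|H)/P(E|¬H)], hence O(H) = O(H|E)/LR.
Posterior odds = 0.087/(1−0.087) = 0.0953. LR = 0.64/0.43 = 1.4884.
Prior odds = 0.0953/1.4884 = 0.0640, so P(H) = 0.0640/(1+0.0640) ≈ 0.06.

P(H) = 0.06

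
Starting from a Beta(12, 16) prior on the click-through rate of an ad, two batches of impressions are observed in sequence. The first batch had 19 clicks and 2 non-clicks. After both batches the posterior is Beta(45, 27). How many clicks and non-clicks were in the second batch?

Because Beta–binomial updating is additive in the counts, the combined data contributed (α_post−α_prior, β_post−β_prior) successes and failures.
Total across both batches: 45−12=33 clicks, 27−16=11 non-clicks.
Subtract the first batch: 33−19=14 clicks and 11−2=9 non-clicks.

14 clicks and 9 non-clicks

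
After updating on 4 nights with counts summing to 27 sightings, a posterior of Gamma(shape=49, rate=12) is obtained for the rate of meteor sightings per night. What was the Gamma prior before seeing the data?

Gamma(shape=22, rate=8)

Gamma–Poisson conjugacy: posterior shape = α + Σxᵢ, posterior rate = β + n.
So α = 49 − 27 = 22 and β = 12 − 4 = 8.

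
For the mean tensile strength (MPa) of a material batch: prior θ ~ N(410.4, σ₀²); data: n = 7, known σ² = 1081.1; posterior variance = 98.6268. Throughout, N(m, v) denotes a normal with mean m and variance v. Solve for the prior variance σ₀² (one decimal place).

σ₀² = 272.9

For the Normal–Normal model with known σ², precisions add: τ_n = τ₀ + n/σ².
So 1/σ₀² = 1/98.6268 − 7/1081.1 = 0.010139 − 0.006475 = 0.003664.
Hence σ₀² = 1/0.003664 ≈ 272.9.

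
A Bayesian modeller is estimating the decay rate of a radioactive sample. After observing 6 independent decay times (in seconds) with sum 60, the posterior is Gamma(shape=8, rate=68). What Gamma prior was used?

Gamma–exponential conjugacy: posterior shape = α + n, posterior rate = β + Σtᵢ.
So α = 8 − 6 = 2 and β = 68 − 60 = 8.

Gamma(shape=2, rate=8)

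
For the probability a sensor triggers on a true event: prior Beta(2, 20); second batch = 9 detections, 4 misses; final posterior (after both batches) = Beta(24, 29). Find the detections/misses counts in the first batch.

13 detections and 5 misses

Sequential conjugate updates are equivalent to a single update on the pooled data, so total successes = posterior α − prior α and total failures = posterior β − prior β.
Total across both batches: 24−2=22 detections, 29−20=9 misses.
Subtract the second batch: 22−9=13 detections and 9−4=5 misses.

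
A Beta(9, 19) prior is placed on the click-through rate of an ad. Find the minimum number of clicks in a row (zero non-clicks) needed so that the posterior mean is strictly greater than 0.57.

After k clicks and 0 non-clicks the posterior is Beta(9+k, 19), with mean (9+k)/(9+19+k).
Set (9+k)/(28+k) > 0.57 and solve: k > (0.57·28 − 9)/(1 − 0.57) = 16.186.
The smallest integer exceeding 16.186 is 17.

k = 17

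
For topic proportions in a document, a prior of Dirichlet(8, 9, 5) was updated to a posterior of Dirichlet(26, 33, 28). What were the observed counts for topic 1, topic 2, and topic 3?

For a Dirichlet(α) prior with multinomial counts c, the posterior is Dirichlet(α + c) componentwise.
Counts are posterior − prior componentwise: 26−8=18, 33−9=24, 28−5=23.

counts (18, 24, 23)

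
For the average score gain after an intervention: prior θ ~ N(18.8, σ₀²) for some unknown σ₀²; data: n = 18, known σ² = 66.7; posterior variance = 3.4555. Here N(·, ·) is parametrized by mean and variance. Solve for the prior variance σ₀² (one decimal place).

For the Normal–Normal model with known σ², precisions add: τ_n = τ₀ + n/σ².
So 1/σ₀² = 1/3.4555 − 18/66.7 = 0.289394 − 0.269865 = 0.019529.
Hence σ₀² = 1/0.019529 ≈ 51.2.

σ₀² = 51.2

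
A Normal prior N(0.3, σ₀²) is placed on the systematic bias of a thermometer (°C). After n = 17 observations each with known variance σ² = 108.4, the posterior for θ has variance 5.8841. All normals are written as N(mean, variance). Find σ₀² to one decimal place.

σ₀² = 76.2

For the Normal–Normal model with known σ², precisions add: τ_n = τ₀ + n/σ².
So 1/σ₀² = 1/5.8841 − 17/108.4 = 0.169950 − 0.156827 = 0.013123.
Hence σ₀² = 1/0.013123 ≈ 76.2.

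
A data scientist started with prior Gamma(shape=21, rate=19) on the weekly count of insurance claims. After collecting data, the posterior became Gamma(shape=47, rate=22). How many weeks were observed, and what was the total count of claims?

A Gamma(α, β) prior (rate parametrization) on a Poisson rate with n observations summing to S gives posterior Gamma(α+S, β+n).
Matching: Σxᵢ = 47 − 21 = 26 and n = 22 − 19 = 3.

n = 3 weeks with total 26 claims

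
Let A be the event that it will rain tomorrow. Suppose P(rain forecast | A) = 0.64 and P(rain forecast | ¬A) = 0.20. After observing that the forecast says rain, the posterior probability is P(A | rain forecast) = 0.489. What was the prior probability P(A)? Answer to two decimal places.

In odds form, posterior odds = prior odds × likelihood ratio, so prior odds = posterior odds ÷ LR.
Posterior odds = 0.489/(1−0.489) = 0.9569. LR = 0.64/0.20 = 3.2000.
Prior odds = 0.9569/3.2000 = 0.2990, so P(A) = 0.2990/(1+0.2990) ≈ 0.23.

P(A) = 0.23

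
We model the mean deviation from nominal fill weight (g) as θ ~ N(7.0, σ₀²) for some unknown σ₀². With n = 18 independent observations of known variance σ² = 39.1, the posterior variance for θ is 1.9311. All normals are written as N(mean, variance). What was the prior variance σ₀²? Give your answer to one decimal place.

σ₀² = 17.4

Posterior precision equals prior precision plus data precision: 1/σ_n² = 1/σ₀² + n/σ².
So 1/σ₀² = 1/1.9311 − 18/39.1 = 0.517840 − 0.460358 = 0.057482.
Hence σ₀² = 1/0.057482 ≈ 17.4.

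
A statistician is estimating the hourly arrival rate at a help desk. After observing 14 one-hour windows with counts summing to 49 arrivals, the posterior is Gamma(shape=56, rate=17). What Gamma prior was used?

A Gamma(α, β) prior (rate parametrization) on a Poisson rate with n observations summing to S gives posterior Gamma(α+S, β+n).
So α = 56 − 49 = 7 and β = 17 − 14 = 3.

Gamma(shape=7, rate=3)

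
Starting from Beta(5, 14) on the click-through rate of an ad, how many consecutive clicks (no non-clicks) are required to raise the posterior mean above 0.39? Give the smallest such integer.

k = 4

After k clicks and 0 non-clicks the posterior is Beta(5+k, 14), with mean (5+k)/(5+14+k).
Set (5+k)/(19+k) > 0.39 and solve: k > (0.39·19 − 5)/(1 − 0.39) = 3.951.
The smallest integer exceeding 3.951 is 4, and checking k=4: (9)/(23) = 0.3913 > 0.39.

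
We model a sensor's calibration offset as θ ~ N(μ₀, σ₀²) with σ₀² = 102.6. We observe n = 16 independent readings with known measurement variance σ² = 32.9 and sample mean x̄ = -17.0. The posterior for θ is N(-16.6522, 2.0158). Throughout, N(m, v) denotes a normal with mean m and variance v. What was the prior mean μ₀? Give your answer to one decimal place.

μ₀ = 0.7

With known observation variance, the Normal–Normal posterior has precision τ_n = τ₀ + n/σ² and mean μ_n = (τ₀μ₀ + (n/σ²)x̄)/τ_n.
Here τ₀ = 1/102.6 = 0.009747 and τ_data = 16/32.9 = 0.486322, so τ_n = 0.496069.
Rearranging for μ₀: μ₀ = (μ_n·τ_n − τ_data·x̄)/τ₀ = (-16.6522·0.496069 − 0.486322·-17.0) / 0.009747 = 0.006834/0.009747 ≈ 0.7.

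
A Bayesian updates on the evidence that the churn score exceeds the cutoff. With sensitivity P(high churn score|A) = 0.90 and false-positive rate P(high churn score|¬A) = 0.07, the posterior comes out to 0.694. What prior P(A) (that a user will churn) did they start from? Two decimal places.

P(A) = 0.15

In odds form, posterior odds = prior odds × likelihood ratio, so prior odds = posterior odds ÷ LR.
Posterior odds = 0.694/(1−0.694) = 2.2680. LR = 0.90/0.07 = 12.8571.
Prior odds = 2.2680/12.8571 = 0.1764, so P(A) = 0.1764/(1+0.1764) ≈ 0.15.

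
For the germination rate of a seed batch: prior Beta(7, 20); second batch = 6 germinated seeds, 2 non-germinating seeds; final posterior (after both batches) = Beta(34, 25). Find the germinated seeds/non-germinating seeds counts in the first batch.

21 germinated seeds and 3 non-germinating seeds

Because Beta–binomial updating is additive in the counts, the combined data contributed (α_post−α_prior, β_post−β_prior) successes and failures.
Total across both batches: 34−7=27 germinated seeds, 25−20=5 non-germinating seeds.
Subtract the second batch: 27−6=21 germinated seeds and 5−2=3 non-germinating seeds.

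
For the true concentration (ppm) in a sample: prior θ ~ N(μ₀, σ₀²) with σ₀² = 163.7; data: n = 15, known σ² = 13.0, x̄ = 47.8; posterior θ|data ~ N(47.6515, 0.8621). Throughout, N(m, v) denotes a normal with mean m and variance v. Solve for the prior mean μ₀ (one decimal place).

The posterior mean is a precision-weighted average: μ_n = (τ₀μ₀ + τ_data·x̄)/(τ₀+τ_data), with τ₀=1/σ₀² and τ_data=n/σ².
Here τ₀ = 1/163.7 = 0.006109 and τ_data = 15/13.0 = 1.153846, so τ_n = 1.159955.
Rearranging for μ₀: μ₀ = (μ_n·τ_n − τ_data·x̄)/τ₀ = (47.6515·1.159955 − 1.153846·47.8) / 0.006109 = 0.119757/0.006109 ≈ 19.6.

μ₀ = 19.6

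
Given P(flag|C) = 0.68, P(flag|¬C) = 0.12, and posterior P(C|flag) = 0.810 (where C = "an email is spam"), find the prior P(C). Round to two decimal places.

P(C) = 0.43

Bayes' rule in odds form gives O(C|E) = O(C)·[P(E|C)/P(E|¬C)], hence O(C) = O(C|E)/LR.
Posterior odds = 0.810/(1−0.810) = 4.2632. LR = 0.68/0.12 = 5.6667.
Prior odds = 4.2632/5.6667 = 0.7523, so P(C) = 0.7523/(1+0.7523) ≈ 0.43.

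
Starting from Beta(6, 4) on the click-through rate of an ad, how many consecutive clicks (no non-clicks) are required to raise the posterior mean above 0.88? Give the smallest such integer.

After k clicks and 0 non-clicks the posterior is Beta(6+k, 4), with mean (6+k)/(6+4+k).
Set (6+k)/(10+k) > 0.88 and solve: k > (0.88·10 − 6)/(1 − 0.88) = 23.333.
The smallest integer exceeding 23.333 is 24, and checking k=24: (30)/(34) = 0.8824 > 0.88.

k = 24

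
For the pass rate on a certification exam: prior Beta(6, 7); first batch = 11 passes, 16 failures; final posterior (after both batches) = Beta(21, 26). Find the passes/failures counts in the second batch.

Because Beta–binomial updating is additive in the counts, the combined data contributed (α_post−α_prior, β_post−β_prior) successes and failures.
Total across both batches: 21−6=15 passes, 26−7=19 failures.
Subtract the first batch: 15−11=4 passes and 19−16=3 failures.

4 passes and 3 failures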